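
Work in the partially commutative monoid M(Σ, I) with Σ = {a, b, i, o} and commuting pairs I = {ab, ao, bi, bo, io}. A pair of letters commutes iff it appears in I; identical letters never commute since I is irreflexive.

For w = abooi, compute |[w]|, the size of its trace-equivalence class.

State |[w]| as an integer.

30

0(a) covers ∅
1(b) covers ∅
2(o) covers ∅
3(o) covers 2:o
4(i) covers 0:a
floor of heap: 0:a, 1:b, 2:o
completions by unplaced set U, small U first (add the entries for U minus each lowest piece of U):
  |U|=1: {1}:1  {3}:1  {4}:1
  |U|=2: {0,4}:1  {1,3}:2  {1,4}:2  {2,3}:1  {3,4}:2
  |U|=3: {0,1,4}:3  {0,3,4}:3  {1,2,3}:3  {1,3,4}:6  {2,3,4}:3
  start at 0(a): 12
  start at 1(b): 6
  start at 2(o): 12
sum over floor = 30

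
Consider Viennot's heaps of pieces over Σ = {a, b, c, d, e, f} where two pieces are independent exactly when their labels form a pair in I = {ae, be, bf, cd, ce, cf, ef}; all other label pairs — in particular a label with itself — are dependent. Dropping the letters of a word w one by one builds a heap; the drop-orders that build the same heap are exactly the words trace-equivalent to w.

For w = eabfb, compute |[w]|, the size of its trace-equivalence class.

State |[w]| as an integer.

15

#0=e has no predecessor
#1=a has no predecessor
#2=b depends on [1:a]
#3=f depends on [1:a]
#4=b depends on [2:b]
sources: [0:e, 1:a]
N(rest) = Σ N(rest − s) over sources s of rest; N(one piece) = 1:
  size 1 → [0]=1  [3]=1  [4]=1
  size 2 → [0,3]=2  [0,4]=2  [2,4]=1  [3,4]=2
  size 3 → [0,2,4]=3  [0,3,4]=6  [2,3,4]=3
  first=0(e) contributes 3
  first=1(a) contributes 12
|[w]| = 15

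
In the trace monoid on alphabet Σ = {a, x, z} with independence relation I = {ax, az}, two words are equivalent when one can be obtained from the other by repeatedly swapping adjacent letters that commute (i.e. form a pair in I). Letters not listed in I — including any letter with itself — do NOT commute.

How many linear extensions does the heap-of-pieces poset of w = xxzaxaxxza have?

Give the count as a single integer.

piece 0:x — minimal
piece 1:x rests on {0:x}
piece 2:z rests on {1:x}
piece 3:a — minimal
piece 4:x rests on {2:z}
piece 5:a rests on {3:a}
piece 6:x rests on {4:x}
piece 7:x rests on {6:x}
piece 8:z rests on {7:x}
piece 9:a rests on {5:a}
minimal pieces: {0:x, 3:a}
ways to finish when only these pieces remain (= sum over removing one remaining piece with nothing left below it):
  1 left: {8}→1  {9}→1
  2 left: {5,9}→1  {7,8}→1  {8,9}→2
  3 left: {3,5,9}→1  {5,8,9}→3  {6,7,8}→1  {7,8,9}→3
  4 left: {3,5,8,9}→4  {4,6,7,8}→1  {5,7,8,9}→6  {6,7,8,9}→4
  5 left: {2,4,6,7,8}→1  {3,5,7,8,9}→10  {4,6,7,8,9}→5  {5,6,7,8,9}→10
  6 left: {1,2,4,6,7,8}→1  {2,4,6,7,8,9}→6  {3,5,6,7,8,9}→20  {4,5,6,7,8,9}→15
  7 left: {0,1,2,4,6,7,8}→1  {1,2,4,6,7,8,9}→7  {2,4,5,6,7,8,9}→21  {3,4,5,6,7,8,9}→35
  8 left: {0,1,2,4,6,7,8,9}→8  {1,2,4,5,6,7,8,9}→28  {2,3,4,5,6,7,8,9}→56
  placing 0:x first → 84 extensions
  placing 3:a first → 36 extensions
total linear extensions = 120

120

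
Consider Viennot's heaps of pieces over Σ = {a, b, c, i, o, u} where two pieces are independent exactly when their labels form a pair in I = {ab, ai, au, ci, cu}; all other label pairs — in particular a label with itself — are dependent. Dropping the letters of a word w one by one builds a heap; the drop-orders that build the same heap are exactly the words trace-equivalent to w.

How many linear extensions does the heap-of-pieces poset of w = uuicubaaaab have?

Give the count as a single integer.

0(u) covers ∅
1(u) covers 0:u
2(i) covers 1:u
3(c) covers ∅
4(u) covers 2:i
5(b) covers 3:c, 4:u
6(a) covers 3:c
7(a) covers 6:a
8(a) covers 7:a
9(a) covers 8:a
10(b) covers 5:b
floor of heap: 0:u, 3:c
completions by unplaced set U, small U first (add the entries for U minus each lowest piece of U):
  |U|=1: {9}:1  {10}:1
  |U|=2: {5,10}:1  {8,9}:1  {9,10}:2
  |U|=3: {4,5,10}:1  {5,9,10}:3  {7,8,9}:1  {8,9,10}:3
  |U|=4: {2,4,5,10}:1  {4,5,9,10}:4  {5,8,9,10}:6  {6,7,8,9}:1  {7,8,9,10}:4
  |U|=5: {1,2,4,5,10}:1  {2,4,5,9,10}:5  {4,5,8,9,10}:10  {5,7,8,9,10}:10  {6,7,8,9,10}:5
  |U|=6: {0,1,2,4,5,10}:1  {1,2,4,5,9,10}:6  {2,4,5,8,9,10}:15  {4,5,7,8,9,10}:20  {5,6,7,8,9,10}:15
  |U|=7: {0,1,2,4,5,9,10}:7  {1,2,4,5,8,9,10}:21  {2,4,5,7,8,9,10}:35  {3,5,6,7,8,9,10}:15  {4,5,6,7,8,9,10}:35
  |U|=8: {0,1,2,4,5,8,9,10}:28  {1,2,4,5,7,8,9,10}:56  {2,4,5,6,7,8,9,10}:70  {3,4,5,6,7,8,9,10}:50
  |U|=9: {0,1,2,4,5,7,8,9,10}:84  {1,2,4,5,6,7,8,9,10}:126  {2,3,4,5,6,7,8,9,10}:120
  start at 0(u): 246
  start at 3(c): 210
sum over floor = 456

456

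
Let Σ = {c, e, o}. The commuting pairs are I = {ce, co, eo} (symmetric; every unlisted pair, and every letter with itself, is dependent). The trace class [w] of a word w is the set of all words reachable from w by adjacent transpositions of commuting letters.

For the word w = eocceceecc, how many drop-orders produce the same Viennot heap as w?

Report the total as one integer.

1260

#0=e has no predecessor
#1=o has no predecessor
#2=c has no predecessor
#3=c depends on [2:c]
#4=e depends on [0:e]
#5=c depends on [3:c]
#6=e depends on [4:e]
#7=e depends on [6:e]
#8=c depends on [5:c]
#9=c depends on [8:c]
sources: [0:e, 1:o, 2:c]
N(rest) = Σ N(rest − s) over sources s of rest; N(one piece) = 1:
  size 1 → [1]=1  [7]=1  [9]=1
  size 2 → [1,7]=2  [1,9]=2  [6,7]=1  [7,9]=2  [8,9]=1
  size 3 → [1,6,7]=3  [1,7,9]=6  [1,8,9]=3  [4,6,7]=1  [5,8,9]=1  [6,7,9]=3  [7,8,9]=3
  size 4 → [0,4,6,7]=1  [1,4,6,7]=4  [1,5,8,9]=4  [1,6,7,9]=12  [1,7,8,9]=12  [3,5,8,9]=1  [4,6,7,9]=4  [5,7,8,9]=4  [6,7,8,9]=6
  size 5 → [0,1,4,6,7]=5  [0,4,6,7,9]=5  [1,3,5,8,9]=5  [1,4,6,7,9]=20  [1,5,7,8,9]=20  [1,6,7,8,9]=30  [2,3,5,8,9]=1  [3,5,7,8,9]=5  [4,6,7,8,9]=10  [5,6,7,8,9]=10
  size 6 → [0,1,4,6,7,9]=30  [0,4,6,7,8,9]=15  [1,2,3,5,8,9]=6  [1,3,5,7,8,9]=30  [1,4,6,7,8,9]=60  [1,5,6,7,8,9]=60  [2,3,5,7,8,9]=6  [3,5,6,7,8,9]=15  [4,5,6,7,8,9]=20
  size 7 → [0,1,4,6,7,8,9]=105  [0,4,5,6,7,8,9]=35  [1,2,3,5,7,8,9]=42  [1,3,5,6,7,8,9]=105  [1,4,5,6,7,8,9]=140  [2,3,5,6,7,8,9]=21  [3,4,5,6,7,8,9]=35
  size 8 → [0,1,4,5,6,7,8,9]=280  [0,3,4,5,6,7,8,9]=70  [1,2,3,5,6,7,8,9]=168  [1,3,4,5,6,7,8,9]=280  [2,3,4,5,6,7,8,9]=56
  first=0(e) contributes 504
  first=1(o) contributes 126
  first=2(c) contributes 630
|[w]| = 1260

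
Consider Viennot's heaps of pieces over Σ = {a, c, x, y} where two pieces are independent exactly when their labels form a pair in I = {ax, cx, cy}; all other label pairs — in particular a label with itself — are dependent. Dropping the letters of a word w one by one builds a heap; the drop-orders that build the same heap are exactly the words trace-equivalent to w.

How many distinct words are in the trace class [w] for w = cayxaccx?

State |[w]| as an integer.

10

drop 0:c onto floor
drop 1:a onto {0:c}
drop 2:y onto {1:a}
drop 3:x onto {2:y}
drop 4:a onto {2:y}
drop 5:c onto {4:a}
drop 6:c onto {5:c}
drop 7:x onto {3:x}
ground layer = {0:c}
drop-orders for the pieces not yet dropped (sum over which currently-grounded one goes next):
  1 to go: {6} 1  {7} 1
  2 to go: {3,7} 1  {5,6} 1  {6,7} 2
  3 to go: {3,6,7} 3  {4,5,6} 1  {5,6,7} 3
  4 to go: {3,5,6,7} 6  {4,5,6,7} 4
  5 to go: {3,4,5,6,7} 10
  6 to go: {2,3,4,5,6,7} 10
  if 0:c drops first: 10 orders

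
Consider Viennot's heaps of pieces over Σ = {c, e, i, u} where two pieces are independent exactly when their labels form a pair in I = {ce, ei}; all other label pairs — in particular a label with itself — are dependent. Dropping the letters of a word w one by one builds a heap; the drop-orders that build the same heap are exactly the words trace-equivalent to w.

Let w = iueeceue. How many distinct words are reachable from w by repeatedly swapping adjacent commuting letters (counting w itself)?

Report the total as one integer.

4

piece 0:i — minimal
piece 1:u rests on {0:i}
piece 2:e rests on {1:u}
piece 3:e rests on {2:e}
piece 4:c rests on {1:u}
piece 5:e rests on {3:e}
piece 6:u rests on {4:c, 5:e}
piece 7:e rests on {6:u}
minimal pieces: {0:i}
ways to finish when only these pieces remain (= sum over removing one remaining piece with nothing left below it):
  1 left: {7}→1
  2 left: {6,7}→1
  3 left: {4,6,7}→1  {5,6,7}→1
  4 left: {3,5,6,7}→1  {4,5,6,7}→2
  5 left: {2,3,5,6,7}→1  {3,4,5,6,7}→3
  6 left: {2,3,4,5,6,7}→4
  placing 0:i first → 4 extensions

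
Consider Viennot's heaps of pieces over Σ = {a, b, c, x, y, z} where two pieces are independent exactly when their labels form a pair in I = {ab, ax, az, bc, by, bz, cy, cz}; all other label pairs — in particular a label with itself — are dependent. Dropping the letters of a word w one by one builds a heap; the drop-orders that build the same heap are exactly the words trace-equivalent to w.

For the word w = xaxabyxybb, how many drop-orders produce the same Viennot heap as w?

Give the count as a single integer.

48

#0=x has no predecessor
#1=a has no predecessor
#2=x depends on [0:x]
#3=a depends on [1:a]
#4=b depends on [2:x]
#5=y depends on [2:x, 3:a]
#6=x depends on [4:b, 5:y]
#7=y depends on [6:x]
#8=b depends on [6:x]
#9=b depends on [8:b]
sources: [0:x, 1:a]
N(rest) = Σ N(rest − s) over sources s of rest; N(one piece) = 1:
  size 1 → [7]=1  [9]=1
  size 2 → [7,9]=2  [8,9]=1
  size 3 → [7,8,9]=3
  size 4 → [6,7,8,9]=3
  size 5 → [4,6,7,8,9]=3  [5,6,7,8,9]=3
  size 6 → [3,5,6,7,8,9]=3  [4,5,6,7,8,9]=6
  size 7 → [1,3,5,6,7,8,9]=3  [2,4,5,6,7,8,9]=6  [3,4,5,6,7,8,9]=9
  size 8 → [0,2,4,5,6,7,8,9]=6  [1,3,4,5,6,7,8,9]=12  [2,3,4,5,6,7,8,9]=15
  first=0(x) contributes 27
  first=1(a) contributes 21
|[w]| = 48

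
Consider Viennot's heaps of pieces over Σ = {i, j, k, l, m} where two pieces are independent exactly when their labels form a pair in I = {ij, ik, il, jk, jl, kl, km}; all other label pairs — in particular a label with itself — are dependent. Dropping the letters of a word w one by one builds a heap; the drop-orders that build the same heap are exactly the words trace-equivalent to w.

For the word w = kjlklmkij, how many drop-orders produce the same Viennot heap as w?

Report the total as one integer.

504

0(k) covers ∅
1(j) covers ∅
2(l) covers ∅
3(k) covers 0:k
4(l) covers 2:l
5(m) covers 1:j, 4:l
6(k) covers 3:k
7(i) covers 5:m
8(j) covers 5:m
floor of heap: 0:k, 1:j, 2:l
completions by unplaced set U, small U first (add the entries for U minus each lowest piece of U):
  |U|=1: {6}:1  {7}:1  {8}:1
  |U|=2: {3,6}:1  {6,7}:2  {6,8}:2  {7,8}:2
  |U|=3: {0,3,6}:1  {3,6,7}:3  {3,6,8}:3  {5,7,8}:2  {6,7,8}:6
  |U|=4: {0,3,6,7}:4  {0,3,6,8}:4  {1,5,7,8}:2  {3,6,7,8}:12  {4,5,7,8}:2  {5,6,7,8}:8
  |U|=5: {0,3,6,7,8}:20  {1,4,5,7,8}:4  {1,5,6,7,8}:10  {2,4,5,7,8}:2  {3,5,6,7,8}:20  {4,5,6,7,8}:10
  |U|=6: {0,3,5,6,7,8}:40  {1,2,4,5,7,8}:6  {1,3,5,6,7,8}:30  {1,4,5,6,7,8}:24  {2,4,5,6,7,8}:12  {3,4,5,6,7,8}:30
  |U|=7: {0,1,3,5,6,7,8}:70  {0,3,4,5,6,7,8}:70  {1,2,4,5,6,7,8}:42  {1,3,4,5,6,7,8}:84  {2,3,4,5,6,7,8}:42
  start at 0(k): 168
  start at 1(j): 112
  start at 2(l): 224
sum over floor = 504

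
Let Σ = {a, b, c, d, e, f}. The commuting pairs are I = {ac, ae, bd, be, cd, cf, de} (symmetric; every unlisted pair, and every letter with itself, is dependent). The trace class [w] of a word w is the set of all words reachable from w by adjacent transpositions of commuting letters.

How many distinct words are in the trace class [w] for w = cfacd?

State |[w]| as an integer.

0(c) covers ∅
1(f) covers ∅
2(a) covers 1:f
3(c) covers 0:c
4(d) covers 2:a
floor of heap: 0:c, 1:f
completions by unplaced set U, small U first (add the entries for U minus each lowest piece of U):
  |U|=1: {3}:1  {4}:1
  |U|=2: {0,3}:1  {2,4}:1  {3,4}:2
  |U|=3: {0,3,4}:3  {1,2,4}:1  {2,3,4}:3
  start at 0(c): 4
  start at 1(f): 6
sum over floor = 10

10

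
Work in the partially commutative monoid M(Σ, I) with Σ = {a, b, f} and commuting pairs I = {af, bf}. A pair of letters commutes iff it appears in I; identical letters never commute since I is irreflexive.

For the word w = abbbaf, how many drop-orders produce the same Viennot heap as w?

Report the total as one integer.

0(a) covers ∅
1(b) covers 0:a
2(b) covers 1:b
3(b) covers 2:b
4(a) covers 3:b
5(f) covers ∅
floor of heap: 0:a, 5:f
completions by unplaced set U, small U first (add the entries for U minus each lowest piece of U):
  |U|=1: {4}:1  {5}:1
  |U|=2: {3,4}:1  {4,5}:2
  |U|=3: {2,3,4}:1  {3,4,5}:3
  |U|=4: {1,2,3,4}:1  {2,3,4,5}:4
  start at 0(a): 5
  start at 5(f): 1
sum over floor = 6

6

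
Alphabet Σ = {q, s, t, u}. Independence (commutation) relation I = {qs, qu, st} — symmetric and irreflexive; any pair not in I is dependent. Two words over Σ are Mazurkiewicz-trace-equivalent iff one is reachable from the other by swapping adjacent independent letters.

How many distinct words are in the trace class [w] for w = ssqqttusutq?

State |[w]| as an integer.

piece 0:s — minimal
piece 1:s rests on {0:s}
piece 2:q — minimal
piece 3:q rests on {2:q}
piece 4:t rests on {3:q}
piece 5:t rests on {4:t}
piece 6:u rests on {1:s, 5:t}
piece 7:s rests on {6:u}
piece 8:u rests on {7:s}
piece 9:t rests on {8:u}
piece 10:q rests on {9:t}
minimal pieces: {0:s, 2:q}
ways to finish when only these pieces remain (= sum over removing one remaining piece with nothing left below it):
  1 left: {10}→1
  2 left: {9,10}→1
  3 left: {8,9,10}→1
  4 left: {7,8,9,10}→1
  5 left: {6,7,8,9,10}→1
  6 left: {1,6,7,8,9,10}→1  {5,6,7,8,9,10}→1
  7 left: {0,1,6,7,8,9,10}→1  {1,5,6,7,8,9,10}→2  {4,5,6,7,8,9,10}→1
  8 left: {0,1,5,6,7,8,9,10}→3  {1,4,5,6,7,8,9,10}→3  {3,4,5,6,7,8,9,10}→1
  9 left: {0,1,4,5,6,7,8,9,10}→6  {1,3,4,5,6,7,8,9,10}→4  {2,3,4,5,6,7,8,9,10}→1
  placing 0:s first → 5 extensions
  placing 2:q first → 10 extensions
total linear extensions = 15

15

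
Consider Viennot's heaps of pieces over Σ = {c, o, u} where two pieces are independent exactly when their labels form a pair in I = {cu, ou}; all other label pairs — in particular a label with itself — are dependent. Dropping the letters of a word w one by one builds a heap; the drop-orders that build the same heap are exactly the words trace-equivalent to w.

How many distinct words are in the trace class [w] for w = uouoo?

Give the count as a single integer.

10

piece 0:u — minimal
piece 1:o — minimal
piece 2:u rests on {0:u}
piece 3:o rests on {1:o}
piece 4:o rests on {3:o}
minimal pieces: {0:u, 1:o}
ways to finish when only these pieces remain (= sum over removing one remaining piece with nothing left below it):
  1 left: {2}→1  {4}→1
  2 left: {0,2}→1  {2,4}→2  {3,4}→1
  3 left: {0,2,4}→3  {1,3,4}→1  {2,3,4}→3
  placing 0:u first → 4 extensions
  placing 1:o first → 6 extensions
total linear extensions = 10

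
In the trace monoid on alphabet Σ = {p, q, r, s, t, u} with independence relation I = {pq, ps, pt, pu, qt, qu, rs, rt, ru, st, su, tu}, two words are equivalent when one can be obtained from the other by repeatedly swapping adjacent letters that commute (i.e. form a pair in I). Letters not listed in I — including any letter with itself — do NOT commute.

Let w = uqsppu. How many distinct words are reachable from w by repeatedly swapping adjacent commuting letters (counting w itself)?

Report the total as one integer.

drop 0:u onto floor
drop 1:q onto floor
drop 2:s onto {1:q}
drop 3:p onto floor
drop 4:p onto {3:p}
drop 5:u onto {0:u}
ground layer = {0:u, 1:q, 3:p}
drop-orders for the pieces not yet dropped (sum over which currently-grounded one goes next):
  1 to go: {2} 1  {4} 1  {5} 1
  2 to go: {0,5} 1  {1,2} 1  {2,4} 2  {2,5} 2  {3,4} 1  {4,5} 2
  3 to go: {0,2,5} 3  {0,4,5} 3  {1,2,4} 3  {1,2,5} 3  {2,3,4} 3  {2,4,5} 6  {3,4,5} 3
  4 to go: {0,1,2,5} 6  {0,2,4,5} 12  {0,3,4,5} 6  {1,2,3,4} 6  {1,2,4,5} 12  {2,3,4,5} 12
  if 0:u drops first: 30 orders
  if 1:q drops first: 30 orders
  if 3:p drops first: 30 orders
heap linearizations: 90

90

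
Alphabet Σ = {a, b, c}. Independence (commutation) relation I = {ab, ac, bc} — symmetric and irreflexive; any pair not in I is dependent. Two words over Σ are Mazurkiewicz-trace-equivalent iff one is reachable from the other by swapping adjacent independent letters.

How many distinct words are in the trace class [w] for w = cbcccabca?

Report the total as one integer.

#0=c has no predecessor
#1=b has no predecessor
#2=c depends on [0:c]
#3=c depends on [2:c]
#4=c depends on [3:c]
#5=a has no predecessor
#6=b depends on [1:b]
#7=c depends on [4:c]
#8=a depends on [5:a]
sources: [0:c, 1:b, 5:a]
N(rest) = Σ N(rest − s) over sources s of rest; N(one piece) = 1:
  size 1 → [6]=1  [7]=1  [8]=1
  size 2 → [1,6]=1  [4,7]=1  [5,8]=1  [6,7]=2  [6,8]=2  [7,8]=2
  size 3 → [1,6,7]=3  [1,6,8]=3  [3,4,7]=1  [4,6,7]=3  [4,7,8]=3  [5,6,8]=3  [5,7,8]=3  [6,7,8]=6
  size 4 → [1,4,6,7]=6  [1,5,6,8]=6  [1,6,7,8]=12  [2,3,4,7]=1  [3,4,6,7]=4  [3,4,7,8]=4  [4,5,7,8]=6  [4,6,7,8]=12  [5,6,7,8]=12
  size 5 → [0,2,3,4,7]=1  [1,3,4,6,7]=10  [1,4,6,7,8]=30  [1,5,6,7,8]=30  [2,3,4,6,7]=5  [2,3,4,7,8]=5  [3,4,5,7,8]=10  [3,4,6,7,8]=20  [4,5,6,7,8]=30
  size 6 → [0,2,3,4,6,7]=6  [0,2,3,4,7,8]=6  [1,2,3,4,6,7]=15  [1,3,4,6,7,8]=60  [1,4,5,6,7,8]=90  [2,3,4,5,7,8]=15  [2,3,4,6,7,8]=30  [3,4,5,6,7,8]=60
  size 7 → [0,1,2,3,4,6,7]=21  [0,2,3,4,5,7,8]=21  [0,2,3,4,6,7,8]=42  [1,2,3,4,6,7,8]=105  [1,3,4,5,6,7,8]=210  [2,3,4,5,6,7,8]=105
  first=0(c) contributes 420
  first=1(b) contributes 168
  first=5(a) contributes 168
|[w]| = 756

756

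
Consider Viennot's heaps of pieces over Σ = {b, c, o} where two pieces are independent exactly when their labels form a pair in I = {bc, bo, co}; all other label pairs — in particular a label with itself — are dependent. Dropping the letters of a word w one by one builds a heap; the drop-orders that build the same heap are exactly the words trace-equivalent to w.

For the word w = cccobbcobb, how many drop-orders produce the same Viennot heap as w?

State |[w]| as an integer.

0(c) covers ∅
1(c) covers 0:c
2(c) covers 1:c
3(o) covers ∅
4(b) covers ∅
5(b) covers 4:b
6(c) covers 2:c
7(o) covers 3:o
8(b) covers 5:b
9(b) covers 8:b
floor of heap: 0:c, 3:o, 4:b
completions by unplaced set U, small U first (add the entries for U minus each lowest piece of U):
  |U|=1: {6}:1  {7}:1  {9}:1
  |U|=2: {2,6}:1  {3,7}:1  {6,7}:2  {6,9}:2  {7,9}:2  {8,9}:1
  |U|=3: {1,2,6}:1  {2,6,7}:3  {2,6,9}:3  {3,6,7}:3  {3,7,9}:3  {5,8,9}:1  {6,7,9}:6  {6,8,9}:3  {7,8,9}:3
  |U|=4: {0,1,2,6}:1  {1,2,6,7}:4  {1,2,6,9}:4  {2,3,6,7}:6  {2,6,7,9}:12  {2,6,8,9}:6  {3,6,7,9}:12  {3,7,8,9}:6  {4,5,8,9}:1  {5,6,8,9}:4  {5,7,8,9}:4  {6,7,8,9}:12
  |U|=5: {0,1,2,6,7}:5  {0,1,2,6,9}:5  {1,2,3,6,7}:10  {1,2,6,7,9}:20  {1,2,6,8,9}:10  {2,3,6,7,9}:30  {2,5,6,8,9}:10  {2,6,7,8,9}:30  {3,5,7,8,9}:10  {3,6,7,8,9}:30  {4,5,6,8,9}:5  {4,5,7,8,9}:5  {5,6,7,8,9}:20
  |U|=6: {0,1,2,3,6,7}:15  {0,1,2,6,7,9}:30  {0,1,2,6,8,9}:15  {1,2,3,6,7,9}:60  {1,2,5,6,8,9}:20  {1,2,6,7,8,9}:60  {2,3,6,7,8,9}:90  {2,4,5,6,8,9}:15  {2,5,6,7,8,9}:60  {3,4,5,7,8,9}:15  {3,5,6,7,8,9}:60  {4,5,6,7,8,9}:30
  |U|=7: {0,1,2,3,6,7,9}:105  {0,1,2,5,6,8,9}:35  {0,1,2,6,7,8,9}:105  {1,2,3,6,7,8,9}:210  {1,2,4,5,6,8,9}:35  {1,2,5,6,7,8,9}:140  {2,3,5,6,7,8,9}:210  {2,4,5,6,7,8,9}:105  {3,4,5,6,7,8,9}:105
  |U|=8: {0,1,2,3,6,7,8,9}:420  {0,1,2,4,5,6,8,9}:70  {0,1,2,5,6,7,8,9}:280  {1,2,3,5,6,7,8,9}:560  {1,2,4,5,6,7,8,9}:280  {2,3,4,5,6,7,8,9}:420
  start at 0(c): 1260
  start at 3(o): 630
  start at 4(b): 1260
sum over floor = 3150

3150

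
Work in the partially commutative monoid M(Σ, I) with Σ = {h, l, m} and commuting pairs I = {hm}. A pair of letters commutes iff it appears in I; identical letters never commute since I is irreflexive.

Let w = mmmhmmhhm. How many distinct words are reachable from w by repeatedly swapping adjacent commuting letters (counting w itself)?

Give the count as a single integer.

84

drop 0:m onto floor
drop 1:m onto {0:m}
drop 2:m onto {1:m}
drop 3:h onto floor
drop 4:m onto {2:m}
drop 5:m onto {4:m}
drop 6:h onto {3:h}
drop 7:h onto {6:h}
drop 8:m onto {5:m}
ground layer = {0:m, 3:h}
drop-orders for the pieces not yet dropped (sum over which currently-grounded one goes next):
  1 to go: {7} 1  {8} 1
  2 to go: {5,8} 1  {6,7} 1  {7,8} 2
  3 to go: {3,6,7} 1  {4,5,8} 1  {5,7,8} 3  {6,7,8} 3
  4 to go: {2,4,5,8} 1  {3,6,7,8} 4  {4,5,7,8} 4  {5,6,7,8} 6
  5 to go: {1,2,4,5,8} 1  {2,4,5,7,8} 5  {3,5,6,7,8} 10  {4,5,6,7,8} 10
  6 to go: {0,1,2,4,5,8} 1  {1,2,4,5,7,8} 6  {2,4,5,6,7,8} 15  {3,4,5,6,7,8} 20
  7 to go: {0,1,2,4,5,7,8} 7  {1,2,4,5,6,7,8} 21  {2,3,4,5,6,7,8} 35
  if 0:m drops first: 56 orders
  if 3:h drops first: 28 orders
heap linearizations: 84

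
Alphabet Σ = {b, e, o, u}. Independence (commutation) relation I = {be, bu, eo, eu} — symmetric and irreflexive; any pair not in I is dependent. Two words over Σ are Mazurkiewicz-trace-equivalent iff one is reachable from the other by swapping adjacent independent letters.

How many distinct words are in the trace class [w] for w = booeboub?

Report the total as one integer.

16

0(b) covers ∅
1(o) covers 0:b
2(o) covers 1:o
3(e) covers ∅
4(b) covers 2:o
5(o) covers 4:b
6(u) covers 5:o
7(b) covers 5:o
floor of heap: 0:b, 3:e
completions by unplaced set U, small U first (add the entries for U minus each lowest piece of U):
  |U|=1: {3}:1  {6}:1  {7}:1
  |U|=2: {3,6}:2  {3,7}:2  {6,7}:2
  |U|=3: {3,6,7}:6  {5,6,7}:2
  |U|=4: {3,5,6,7}:8  {4,5,6,7}:2
  |U|=5: {2,4,5,6,7}:2  {3,4,5,6,7}:10
  |U|=6: {1,2,4,5,6,7}:2  {2,3,4,5,6,7}:12
  start at 0(b): 14
  start at 3(e): 2
sum over floor = 16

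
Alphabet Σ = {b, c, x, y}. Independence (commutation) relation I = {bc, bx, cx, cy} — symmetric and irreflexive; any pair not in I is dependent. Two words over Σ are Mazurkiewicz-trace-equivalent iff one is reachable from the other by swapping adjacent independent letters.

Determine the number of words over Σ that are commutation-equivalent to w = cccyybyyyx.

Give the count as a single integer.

0(c) covers ∅
1(c) covers 0:c
2(c) covers 1:c
3(y) covers ∅
4(y) covers 3:y
5(b) covers 4:y
6(y) covers 5:b
7(y) covers 6:y
8(y) covers 7:y
9(x) covers 8:y
floor of heap: 0:c, 3:y
completions by unplaced set U, small U first (add the entries for U minus each lowest piece of U):
  |U|=1: {2}:1  {9}:1
  |U|=2: {1,2}:1  {2,9}:2  {8,9}:1
  |U|=3: {0,1,2}:1  {1,2,9}:3  {2,8,9}:3  {7,8,9}:1
  |U|=4: {0,1,2,9}:4  {1,2,8,9}:6  {2,7,8,9}:4  {6,7,8,9}:1
  |U|=5: {0,1,2,8,9}:10  {1,2,7,8,9}:10  {2,6,7,8,9}:5  {5,6,7,8,9}:1
  |U|=6: {0,1,2,7,8,9}:20  {1,2,6,7,8,9}:15  {2,5,6,7,8,9}:6  {4,5,6,7,8,9}:1
  |U|=7: {0,1,2,6,7,8,9}:35  {1,2,5,6,7,8,9}:21  {2,4,5,6,7,8,9}:7  {3,4,5,6,7,8,9}:1
  |U|=8: {0,1,2,5,6,7,8,9}:56  {1,2,4,5,6,7,8,9}:28  {2,3,4,5,6,7,8,9}:8
  start at 0(c): 36
  start at 3(y): 84
sum over floor = 120

120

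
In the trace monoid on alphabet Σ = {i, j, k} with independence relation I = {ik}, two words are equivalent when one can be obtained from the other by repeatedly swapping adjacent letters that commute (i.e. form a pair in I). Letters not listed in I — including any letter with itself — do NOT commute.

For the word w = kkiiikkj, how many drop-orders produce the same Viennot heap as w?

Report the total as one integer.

0(k) covers ∅
1(k) covers 0:k
2(i) covers ∅
3(i) covers 2:i
4(i) covers 3:i
5(k) covers 1:k
6(k) covers 5:k
7(j) covers 4:i, 6:k
floor of heap: 0:k, 2:i
completions by unplaced set U, small U first (add the entries for U minus each lowest piece of U):
  |U|=1: {7}:1
  |U|=2: {4,7}:1  {6,7}:1
  |U|=3: {3,4,7}:1  {4,6,7}:2  {5,6,7}:1
  |U|=4: {1,5,6,7}:1  {2,3,4,7}:1  {3,4,6,7}:3  {4,5,6,7}:3
  |U|=5: {0,1,5,6,7}:1  {1,4,5,6,7}:4  {2,3,4,6,7}:4  {3,4,5,6,7}:6
  |U|=6: {0,1,4,5,6,7}:5  {1,3,4,5,6,7}:10  {2,3,4,5,6,7}:10
  start at 0(k): 20
  start at 2(i): 15
sum over floor = 35

35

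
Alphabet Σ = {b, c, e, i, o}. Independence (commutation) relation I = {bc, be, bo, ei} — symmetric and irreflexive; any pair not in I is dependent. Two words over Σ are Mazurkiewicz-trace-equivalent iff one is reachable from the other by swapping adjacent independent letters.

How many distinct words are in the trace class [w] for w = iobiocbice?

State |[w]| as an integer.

6

piece 0:i — minimal
piece 1:o rests on {0:i}
piece 2:b rests on {0:i}
piece 3:i rests on {1:o, 2:b}
piece 4:o rests on {3:i}
piece 5:c rests on {4:o}
piece 6:b rests on {3:i}
piece 7:i rests on {5:c, 6:b}
piece 8:c rests on {7:i}
piece 9:e rests on {8:c}
minimal pieces: {0:i}
ways to finish when only these pieces remain (= sum over removing one remaining piece with nothing left below it):
  1 left: {9}→1
  2 left: {8,9}→1
  3 left: {7,8,9}→1
  4 left: {5,7,8,9}→1  {6,7,8,9}→1
  5 left: {4,5,7,8,9}→1  {5,6,7,8,9}→2
  6 left: {4,5,6,7,8,9}→3
  7 left: {3,4,5,6,7,8,9}→3
  8 left: {1,3,4,5,6,7,8,9}→3  {2,3,4,5,6,7,8,9}→3
  placing 0:i first → 6 extensions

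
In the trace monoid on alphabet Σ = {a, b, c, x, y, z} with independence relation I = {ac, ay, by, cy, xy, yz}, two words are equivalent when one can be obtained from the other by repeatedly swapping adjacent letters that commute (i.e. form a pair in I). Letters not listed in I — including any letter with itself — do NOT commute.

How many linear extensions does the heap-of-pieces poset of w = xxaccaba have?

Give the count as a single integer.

6

drop 0:x onto floor
drop 1:x onto {0:x}
drop 2:a onto {1:x}
drop 3:c onto {1:x}
drop 4:c onto {3:c}
drop 5:a onto {2:a}
drop 6:b onto {4:c, 5:a}
drop 7:a onto {6:b}
ground layer = {0:x}
drop-orders for the pieces not yet dropped (sum over which currently-grounded one goes next):
  1 to go: {7} 1
  2 to go: {6,7} 1
  3 to go: {4,6,7} 1  {5,6,7} 1
  4 to go: {2,5,6,7} 1  {3,4,6,7} 1  {4,5,6,7} 2
  5 to go: {2,4,5,6,7} 3  {3,4,5,6,7} 3
  6 to go: {2,3,4,5,6,7} 6
  if 0:x drops first: 6 orders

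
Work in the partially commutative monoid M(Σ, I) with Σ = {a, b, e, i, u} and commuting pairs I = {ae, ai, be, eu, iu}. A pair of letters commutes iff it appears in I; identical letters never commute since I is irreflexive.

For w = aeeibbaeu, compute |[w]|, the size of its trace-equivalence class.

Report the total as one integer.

drop 0:a onto floor
drop 1:e onto floor
drop 2:e onto {1:e}
drop 3:i onto {2:e}
drop 4:b onto {0:a, 3:i}
drop 5:b onto {4:b}
drop 6:a onto {5:b}
drop 7:e onto {3:i}
drop 8:u onto {6:a}
ground layer = {0:a, 1:e}
drop-orders for the pieces not yet dropped (sum over which currently-grounded one goes next):
  1 to go: {7} 1  {8} 1
  2 to go: {6,8} 1  {7,8} 2
  3 to go: {5,6,8} 1  {6,7,8} 3
  4 to go: {4,5,6,8} 1  {5,6,7,8} 4
  5 to go: {0,4,5,6,8} 1  {4,5,6,7,8} 5
  6 to go: {0,4,5,6,7,8} 6  {3,4,5,6,7,8} 5
  7 to go: {0,3,4,5,6,7,8} 11  {2,3,4,5,6,7,8} 5
  if 0:a drops first: 5 orders
  if 1:e drops first: 16 orders
heap linearizations: 21

21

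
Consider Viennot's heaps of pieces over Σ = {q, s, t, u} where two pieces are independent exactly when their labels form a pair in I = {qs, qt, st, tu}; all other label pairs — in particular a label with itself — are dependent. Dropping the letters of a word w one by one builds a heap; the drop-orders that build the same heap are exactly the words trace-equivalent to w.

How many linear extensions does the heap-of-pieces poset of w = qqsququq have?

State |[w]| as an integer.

drop 0:q onto floor
drop 1:q onto {0:q}
drop 2:s onto floor
drop 3:q onto {1:q}
drop 4:u onto {2:s, 3:q}
drop 5:q onto {4:u}
drop 6:u onto {5:q}
drop 7:q onto {6:u}
ground layer = {0:q, 2:s}
drop-orders for the pieces not yet dropped (sum over which currently-grounded one goes next):
  1 to go: {7} 1
  2 to go: {6,7} 1
  3 to go: {5,6,7} 1
  4 to go: {4,5,6,7} 1
  5 to go: {2,4,5,6,7} 1  {3,4,5,6,7} 1
  6 to go: {1,3,4,5,6,7} 1  {2,3,4,5,6,7} 2
  if 0:q drops first: 3 orders
  if 2:s drops first: 1 orders
heap linearizations: 4

4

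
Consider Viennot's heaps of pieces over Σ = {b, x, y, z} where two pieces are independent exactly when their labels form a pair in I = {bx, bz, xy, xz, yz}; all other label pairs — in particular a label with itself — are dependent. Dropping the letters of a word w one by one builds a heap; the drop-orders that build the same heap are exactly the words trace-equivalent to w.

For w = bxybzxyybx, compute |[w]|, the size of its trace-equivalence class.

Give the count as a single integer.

840

#0=b has no predecessor
#1=x has no predecessor
#2=y depends on [0:b]
#3=b depends on [2:y]
#4=z has no predecessor
#5=x depends on [1:x]
#6=y depends on [3:b]
#7=y depends on [6:y]
#8=b depends on [7:y]
#9=x depends on [5:x]
sources: [0:b, 1:x, 4:z]
N(rest) = Σ N(rest − s) over sources s of rest; N(one piece) = 1:
  size 1 → [4]=1  [8]=1  [9]=1
  size 2 → [4,8]=2  [4,9]=2  [5,9]=1  [7,8]=1  [8,9]=2
  size 3 → [1,5,9]=1  [4,5,9]=3  [4,7,8]=3  [4,8,9]=6  [5,8,9]=3  [6,7,8]=1  [7,8,9]=3
  size 4 → [1,4,5,9]=4  [1,5,8,9]=4  [3,6,7,8]=1  [4,5,8,9]=12  [4,6,7,8]=4  [4,7,8,9]=12  [5,7,8,9]=6  [6,7,8,9]=4
  size 5 → [1,4,5,8,9]=20  [1,5,7,8,9]=10  [2,3,6,7,8]=1  [3,4,6,7,8]=5  [3,6,7,8,9]=5  [4,5,7,8,9]=30  [4,6,7,8,9]=20  [5,6,7,8,9]=10
  size 6 → [0,2,3,6,7,8]=1  [1,4,5,7,8,9]=60  [1,5,6,7,8,9]=20  [2,3,4,6,7,8]=6  [2,3,6,7,8,9]=6  [3,4,6,7,8,9]=30  [3,5,6,7,8,9]=15  [4,5,6,7,8,9]=60
  size 7 → [0,2,3,4,6,7,8]=7  [0,2,3,6,7,8,9]=7  [1,3,5,6,7,8,9]=35  [1,4,5,6,7,8,9]=140  [2,3,4,6,7,8,9]=42  [2,3,5,6,7,8,9]=21  [3,4,5,6,7,8,9]=105
  size 8 → [0,2,3,4,6,7,8,9]=56  [0,2,3,5,6,7,8,9]=28  [1,2,3,5,6,7,8,9]=56  [1,3,4,5,6,7,8,9]=280  [2,3,4,5,6,7,8,9]=168
  first=0(b) contributes 504
  first=1(x) contributes 252
  first=4(z) contributes 84
|[w]| = 840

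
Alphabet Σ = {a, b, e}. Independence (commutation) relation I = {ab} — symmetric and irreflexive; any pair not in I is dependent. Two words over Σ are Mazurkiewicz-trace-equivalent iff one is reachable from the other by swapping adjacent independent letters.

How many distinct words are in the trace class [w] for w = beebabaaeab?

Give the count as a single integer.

20

#0=b has no predecessor
#1=e depends on [0:b]
#2=e depends on [1:e]
#3=b depends on [2:e]
#4=a depends on [2:e]
#5=b depends on [3:b]
#6=a depends on [4:a]
#7=a depends on [6:a]
#8=e depends on [5:b, 7:a]
#9=a depends on [8:e]
#10=b depends on [8:e]
sources: [0:b]
N(rest) = Σ N(rest − s) over sources s of rest; N(one piece) = 1:
  size 1 → [9]=1  [10]=1
  size 2 → [9,10]=2
  size 3 → [8,9,10]=2
  size 4 → [5,8,9,10]=2  [7,8,9,10]=2
  size 5 → [3,5,8,9,10]=2  [5,7,8,9,10]=4  [6,7,8,9,10]=2
  size 6 → [3,5,7,8,9,10]=6  [4,6,7,8,9,10]=2  [5,6,7,8,9,10]=6
  size 7 → [3,5,6,7,8,9,10]=12  [4,5,6,7,8,9,10]=8
  size 8 → [3,4,5,6,7,8,9,10]=20
  size 9 → [2,3,4,5,6,7,8,9,10]=20
  first=0(b) contributes 20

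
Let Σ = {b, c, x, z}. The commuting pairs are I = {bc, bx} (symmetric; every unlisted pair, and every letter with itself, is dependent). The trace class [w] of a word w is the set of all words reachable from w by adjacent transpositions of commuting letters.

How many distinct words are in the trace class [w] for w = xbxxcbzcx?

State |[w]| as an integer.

15

drop 0:x onto floor
drop 1:b onto floor
drop 2:x onto {0:x}
drop 3:x onto {2:x}
drop 4:c onto {3:x}
drop 5:b onto {1:b}
drop 6:z onto {4:c, 5:b}
drop 7:c onto {6:z}
drop 8:x onto {7:c}
ground layer = {0:x, 1:b}
drop-orders for the pieces not yet dropped (sum over which currently-grounded one goes next):
  1 to go: {8} 1
  2 to go: {7,8} 1
  3 to go: {6,7,8} 1
  4 to go: {4,6,7,8} 1  {5,6,7,8} 1
  5 to go: {1,5,6,7,8} 1  {3,4,6,7,8} 1  {4,5,6,7,8} 2
  6 to go: {1,4,5,6,7,8} 3  {2,3,4,6,7,8} 1  {3,4,5,6,7,8} 3
  7 to go: {0,2,3,4,6,7,8} 1  {1,3,4,5,6,7,8} 6  {2,3,4,5,6,7,8} 4
  if 0:x drops first: 10 orders
  if 1:b drops first: 5 orders
heap linearizations: 15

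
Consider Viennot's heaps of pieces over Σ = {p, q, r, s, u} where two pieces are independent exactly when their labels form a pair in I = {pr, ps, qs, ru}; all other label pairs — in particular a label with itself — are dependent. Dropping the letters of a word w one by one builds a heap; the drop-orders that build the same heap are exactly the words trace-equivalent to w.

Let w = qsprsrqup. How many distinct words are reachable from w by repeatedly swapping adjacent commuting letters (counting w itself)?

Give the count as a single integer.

piece 0:q — minimal
piece 1:s — minimal
piece 2:p rests on {0:q}
piece 3:r rests on {0:q, 1:s}
piece 4:s rests on {3:r}
piece 5:r rests on {4:s}
piece 6:q rests on {2:p, 5:r}
piece 7:u rests on {6:q}
piece 8:p rests on {7:u}
minimal pieces: {0:q, 1:s}
ways to finish when only these pieces remain (= sum over removing one remaining piece with nothing left below it):
  1 left: {8}→1
  2 left: {7,8}→1
  3 left: {6,7,8}→1
  4 left: {2,6,7,8}→1  {5,6,7,8}→1
  5 left: {2,5,6,7,8}→2  {4,5,6,7,8}→1
  6 left: {2,4,5,6,7,8}→3  {3,4,5,6,7,8}→1
  7 left: {1,3,4,5,6,7,8}→1  {2,3,4,5,6,7,8}→4
  placing 0:q first → 5 extensions
  placing 1:s first → 4 extensions
total linear extensions = 9

9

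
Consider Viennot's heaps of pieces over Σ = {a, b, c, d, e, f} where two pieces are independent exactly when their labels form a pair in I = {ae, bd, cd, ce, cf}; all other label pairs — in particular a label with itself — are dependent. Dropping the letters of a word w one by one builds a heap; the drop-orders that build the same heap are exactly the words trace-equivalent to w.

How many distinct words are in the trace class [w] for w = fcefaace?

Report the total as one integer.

#0=f has no predecessor
#1=c has no predecessor
#2=e depends on [0:f]
#3=f depends on [2:e]
#4=a depends on [1:c, 3:f]
#5=a depends on [4:a]
#6=c depends on [5:a]
#7=e depends on [3:f]
sources: [0:f, 1:c]
N(rest) = Σ N(rest − s) over sources s of rest; N(one piece) = 1:
  size 1 → [6]=1  [7]=1
  size 2 → [5,6]=1  [6,7]=2
  size 3 → [4,5,6]=1  [5,6,7]=3
  size 4 → [1,4,5,6]=1  [4,5,6,7]=4
  size 5 → [1,4,5,6,7]=5  [3,4,5,6,7]=4
  size 6 → [1,3,4,5,6,7]=9  [2,3,4,5,6,7]=4
  first=0(f) contributes 13
  first=1(c) contributes 4
|[w]| = 17

17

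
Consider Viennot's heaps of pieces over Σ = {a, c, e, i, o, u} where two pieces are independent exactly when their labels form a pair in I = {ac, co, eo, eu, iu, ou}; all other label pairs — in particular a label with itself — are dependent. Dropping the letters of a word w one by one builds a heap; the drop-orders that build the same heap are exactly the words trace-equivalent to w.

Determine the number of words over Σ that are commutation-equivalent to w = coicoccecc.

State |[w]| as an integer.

14

#0=c has no predecessor
#1=o has no predecessor
#2=i depends on [0:c, 1:o]
#3=c depends on [2:i]
#4=o depends on [2:i]
#5=c depends on [3:c]
#6=c depends on [5:c]
#7=e depends on [6:c]
#8=c depends on [7:e]
#9=c depends on [8:c]
sources: [0:c, 1:o]
N(rest) = Σ N(rest − s) over sources s of rest; N(one piece) = 1:
  size 1 → [4]=1  [9]=1
  size 2 → [4,9]=2  [8,9]=1
  size 3 → [4,8,9]=3  [7,8,9]=1
  size 4 → [4,7,8,9]=4  [6,7,8,9]=1
  size 5 → [4,6,7,8,9]=5  [5,6,7,8,9]=1
  size 6 → [3,5,6,7,8,9]=1  [4,5,6,7,8,9]=6
  size 7 → [3,4,5,6,7,8,9]=7
  size 8 → [2,3,4,5,6,7,8,9]=7
  first=0(c) contributes 7
  first=1(o) contributes 7
|[w]| = 14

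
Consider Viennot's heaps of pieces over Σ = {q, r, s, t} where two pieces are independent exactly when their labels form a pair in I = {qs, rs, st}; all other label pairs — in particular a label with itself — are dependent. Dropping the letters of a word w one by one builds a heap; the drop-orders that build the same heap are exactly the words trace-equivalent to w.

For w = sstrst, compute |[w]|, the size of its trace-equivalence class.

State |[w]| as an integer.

20

#0=s has no predecessor
#1=s depends on [0:s]
#2=t has no predecessor
#3=r depends on [2:t]
#4=s depends on [1:s]
#5=t depends on [3:r]
sources: [0:s, 2:t]
N(rest) = Σ N(rest − s) over sources s of rest; N(one piece) = 1:
  size 1 → [4]=1  [5]=1
  size 2 → [1,4]=1  [3,5]=1  [4,5]=2
  size 3 → [0,1,4]=1  [1,4,5]=3  [2,3,5]=1  [3,4,5]=3
  size 4 → [0,1,4,5]=4  [1,3,4,5]=6  [2,3,4,5]=4
  first=0(s) contributes 10
  first=2(t) contributes 10
|[w]| = 20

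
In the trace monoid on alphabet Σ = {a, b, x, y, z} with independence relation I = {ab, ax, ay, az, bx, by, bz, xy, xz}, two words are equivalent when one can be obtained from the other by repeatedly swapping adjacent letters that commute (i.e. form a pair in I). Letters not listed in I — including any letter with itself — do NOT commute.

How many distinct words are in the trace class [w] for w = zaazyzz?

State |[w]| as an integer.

21

#0=z has no predecessor
#1=a has no predecessor
#2=a depends on [1:a]
#3=z depends on [0:z]
#4=y depends on [3:z]
#5=z depends on [4:y]
#6=z depends on [5:z]
sources: [0:z, 1:a]
N(rest) = Σ N(rest − s) over sources s of rest; N(one piece) = 1:
  size 1 → [2]=1  [6]=1
  size 2 → [1,2]=1  [2,6]=2  [5,6]=1
  size 3 → [1,2,6]=3  [2,5,6]=3  [4,5,6]=1
  size 4 → [1,2,5,6]=6  [2,4,5,6]=4  [3,4,5,6]=1
  size 5 → [0,3,4,5,6]=1  [1,2,4,5,6]=10  [2,3,4,5,6]=5
  first=0(z) contributes 15
  first=1(a) contributes 6
|[w]| = 21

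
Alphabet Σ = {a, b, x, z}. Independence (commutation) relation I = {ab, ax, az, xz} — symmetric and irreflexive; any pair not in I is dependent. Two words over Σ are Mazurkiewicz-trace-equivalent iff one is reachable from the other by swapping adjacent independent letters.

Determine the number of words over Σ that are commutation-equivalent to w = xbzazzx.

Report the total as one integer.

piece 0:x — minimal
piece 1:b rests on {0:x}
piece 2:z rests on {1:b}
piece 3:a — minimal
piece 4:z rests on {2:z}
piece 5:z rests on {4:z}
piece 6:x rests on {1:b}
minimal pieces: {0:x, 3:a}
ways to finish when only these pieces remain (= sum over removing one remaining piece with nothing left below it):
  1 left: {3}→1  {5}→1  {6}→1
  2 left: {3,5}→2  {3,6}→2  {4,5}→1  {5,6}→2
  3 left: {2,4,5}→1  {3,4,5}→3  {3,5,6}→6  {4,5,6}→3
  4 left: {2,3,4,5}→4  {2,4,5,6}→4  {3,4,5,6}→12
  5 left: {1,2,4,5,6}→4  {2,3,4,5,6}→20
  placing 0:x first → 24 extensions
  placing 3:a first → 4 extensions
total linear extensions = 28

28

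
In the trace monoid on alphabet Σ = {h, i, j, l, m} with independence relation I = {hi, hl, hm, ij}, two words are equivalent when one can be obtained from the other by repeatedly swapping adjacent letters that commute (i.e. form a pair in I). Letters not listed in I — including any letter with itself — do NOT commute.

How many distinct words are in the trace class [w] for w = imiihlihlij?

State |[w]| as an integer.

81

drop 0:i onto floor
drop 1:m onto {0:i}
drop 2:i onto {1:m}
drop 3:i onto {2:i}
drop 4:h onto floor
drop 5:l onto {3:i}
drop 6:i onto {5:l}
drop 7:h onto {4:h}
drop 8:l onto {6:i}
drop 9:i onto {8:l}
drop 10:j onto {7:h, 8:l}
ground layer = {0:i, 4:h}
drop-orders for the pieces not yet dropped (sum over which currently-grounded one goes next):
  1 to go: {9} 1  {10} 1
  2 to go: {7,10} 1  {9,10} 2
  3 to go: {4,7,10} 1  {7,9,10} 3  {8,9,10} 2
  4 to go: {4,7,9,10} 4  {6,8,9,10} 2  {7,8,9,10} 5
  5 to go: {4,7,8,9,10} 9  {5,6,8,9,10} 2  {6,7,8,9,10} 7
  6 to go: {3,5,6,8,9,10} 2  {4,6,7,8,9,10} 16  {5,6,7,8,9,10} 9
  7 to go: {2,3,5,6,8,9,10} 2  {3,5,6,7,8,9,10} 11  {4,5,6,7,8,9,10} 25
  8 to go: {1,2,3,5,6,8,9,10} 2  {2,3,5,6,7,8,9,10} 13  {3,4,5,6,7,8,9,10} 36
  9 to go: {0,1,2,3,5,6,8,9,10} 2  {1,2,3,5,6,7,8,9,10} 15  {2,3,4,5,6,7,8,9,10} 49
  if 0:i drops first: 64 orders
  if 4:h drops first: 17 orders
heap linearizations: 81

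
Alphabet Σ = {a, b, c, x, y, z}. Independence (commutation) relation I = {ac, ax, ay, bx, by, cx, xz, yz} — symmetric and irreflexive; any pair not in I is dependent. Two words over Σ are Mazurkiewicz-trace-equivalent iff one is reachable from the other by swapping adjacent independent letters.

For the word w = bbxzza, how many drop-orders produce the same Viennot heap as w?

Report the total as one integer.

6

#0=b has no predecessor
#1=b depends on [0:b]
#2=x has no predecessor
#3=z depends on [1:b]
#4=z depends on [3:z]
#5=a depends on [4:z]
sources: [0:b, 2:x]
N(rest) = Σ N(rest − s) over sources s of rest; N(one piece) = 1:
  size 1 → [2]=1  [5]=1
  size 2 → [2,5]=2  [4,5]=1
  size 3 → [2,4,5]=3  [3,4,5]=1
  size 4 → [1,3,4,5]=1  [2,3,4,5]=4
  first=0(b) contributes 5
  first=2(x) contributes 1
|[w]| = 6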